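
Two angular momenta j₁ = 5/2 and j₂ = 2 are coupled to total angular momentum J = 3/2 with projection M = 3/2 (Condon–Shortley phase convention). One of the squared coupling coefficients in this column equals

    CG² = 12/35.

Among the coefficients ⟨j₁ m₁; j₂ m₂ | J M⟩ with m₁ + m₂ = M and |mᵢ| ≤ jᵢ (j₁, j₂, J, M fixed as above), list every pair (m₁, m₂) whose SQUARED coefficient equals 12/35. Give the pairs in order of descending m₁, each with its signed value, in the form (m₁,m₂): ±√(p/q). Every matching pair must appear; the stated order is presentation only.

Admissible pairs with m₁+m₂ = M = 3/2: (-1/2,2), (1/2,1), (3/2,0), (5/2,-1)
  (m₁,m₂)=(5/2,-1): CG² = 2/7, CG = +√(2/7)
  (m₁,m₂)=(3/2,0): CG² = 12/35, CG = −√(12/35)   ← matches the target
  (m₁,m₂)=(1/2,1): CG² = 9/35, CG = +√(9/35)
  (m₁,m₂)=(-1/2,2): CG² = 4/35, CG = −√(4/35)
Pairs with CG² = 12/35: (3/2,0): −√(12/35)

(3/2,0): −√(12/35)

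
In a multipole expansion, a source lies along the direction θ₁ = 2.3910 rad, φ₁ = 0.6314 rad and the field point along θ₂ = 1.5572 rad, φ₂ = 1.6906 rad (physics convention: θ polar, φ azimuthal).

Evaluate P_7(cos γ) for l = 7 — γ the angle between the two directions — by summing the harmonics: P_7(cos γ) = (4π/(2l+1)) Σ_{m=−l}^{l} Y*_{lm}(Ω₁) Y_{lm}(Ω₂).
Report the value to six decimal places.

-0.183825

Term-by-term m-sum for l=7 (normalisation 4π/15 = 0.837758):
  m=-7: Y*=-0.009905-0.032882i  Y=+0.371651+0.334053i  product +0.007303-0.015529i
  m=-6: Y*=+0.109938+0.083023i  Y=-0.019133+0.016741i  product -0.003493+0.000252i
  m=-5: Y*=-0.322369-0.004967i  Y=+0.206294+0.302175i  product -0.065002-0.098436i
  m=-4: Y*=+0.374667-0.265218i  Y=-0.026530+0.013785i  product -0.006284+0.012201i
  m=-3: Y*=-0.095954+0.286284i  Y=+0.116230+0.309344i  product -0.099713+0.003592i
  m=-2: Y*=+0.047270+0.148591i  Y=-0.030949+0.007561i  product -0.002586-0.004241i
  m=-1: Y*=-0.307979-0.225213i  Y=+0.037976+0.315471i  product +0.059352-0.105711i
  m=+0: Y*=-0.043791-0.000000i  Y=-0.032440+0.000000i  product +0.001421+0.000000i
  m=+1: Y*=+0.307979-0.225213i  Y=-0.037976+0.315471i  product +0.059352+0.105711i
  m=+2: Y*=+0.047270-0.148591i  Y=-0.030949-0.007561i  product -0.002586+0.004241i
  m=+3: Y*=+0.095954+0.286284i  Y=-0.116230+0.309344i  product -0.099713-0.003592i
  m=+4: Y*=+0.374667+0.265218i  Y=-0.026530-0.013785i  product -0.006284-0.012201i
  m=+5: Y*=+0.322369-0.004967i  Y=-0.206294+0.302175i  product -0.065002+0.098436i
  m=+6: Y*=+0.109938-0.083023i  Y=-0.019133-0.016741i  product -0.003493-0.000252i
  m=+7: Y*=+0.009905-0.032882i  Y=-0.371651+0.334053i  product +0.007303+0.015529i
Accumulated sum -0.219425-0.000000i; after 4π/(2l+1) scaling, -0.183825-0.000000i ⇒ P_7 = -0.183825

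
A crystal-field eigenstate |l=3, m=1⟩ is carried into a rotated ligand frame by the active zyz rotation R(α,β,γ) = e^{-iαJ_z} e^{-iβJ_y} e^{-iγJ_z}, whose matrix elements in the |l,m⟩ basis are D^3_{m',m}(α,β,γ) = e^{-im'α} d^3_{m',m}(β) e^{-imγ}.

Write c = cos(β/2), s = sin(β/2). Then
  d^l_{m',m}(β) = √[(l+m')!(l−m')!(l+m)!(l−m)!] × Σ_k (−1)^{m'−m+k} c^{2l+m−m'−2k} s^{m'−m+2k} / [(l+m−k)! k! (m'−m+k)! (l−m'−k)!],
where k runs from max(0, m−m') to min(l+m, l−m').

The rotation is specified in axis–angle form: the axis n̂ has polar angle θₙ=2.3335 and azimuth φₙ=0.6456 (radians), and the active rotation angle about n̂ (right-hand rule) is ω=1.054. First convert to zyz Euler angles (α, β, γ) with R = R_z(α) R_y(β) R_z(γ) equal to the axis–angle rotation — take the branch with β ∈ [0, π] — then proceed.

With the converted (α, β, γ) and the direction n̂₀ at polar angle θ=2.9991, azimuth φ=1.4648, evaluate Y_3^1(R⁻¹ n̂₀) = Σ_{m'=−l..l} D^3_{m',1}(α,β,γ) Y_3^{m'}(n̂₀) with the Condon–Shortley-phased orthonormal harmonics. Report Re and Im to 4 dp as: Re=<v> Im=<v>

Re=-0.3919 Im=0.1911

Axis–angle → zyz. n̂ = (sinθₙcosφₙ, sinθₙsinφₙ, cosθₙ) = (+0.577465, +0.434995, -0.690879), ω = 1.0540.
R = I cosω + sinω [n̂]ₓ + (1−cosω) n̂n̂ᵀ gives
  R = [+0.662799, +0.727734, +0.176354; -0.473574, +0.589825, -0.654090; -0.580022, +0.350013, +0.735571]
β = atan2(√(R₁₃²+R₂₃²), R₃₃) = 0.744287; α = atan2(R₂₃, R₁₃) mod 2π = 4.975744; γ = atan2(R₃₂, −R₃₁) mod 2π = 0.542951
Need the full column D^3_{m',1} for m'=−3..3 at α=4.9757, β=0.7443, γ=0.5430.
cos(β/2)=0.931550, sin(β/2)=0.363613
d^3_{-3,1}: single k=4 term ⇒ +0.058751;  D = -0.014371+0.056966i
d^3_{-2,1}: k∈[3..4] ⇒ +0.245791 -0.018724 = +0.227067;  D = -0.227037+0.003688i
d^3_{-1,1}: k∈[2..4] ⇒ +0.597385 -0.121355 +0.002311 = +0.478341;  D = -0.132007-0.459766i
d^3_{0,1}: k∈[1..3] ⇒ +0.883611 -0.403876 +0.020511 = +0.500246;  D = +0.428304-0.258460i
d^3_{1,1}: k∈[0..2] ⇒ +0.653488 -0.796514 +0.091017 = -0.052010;  D = -0.037537-0.035999i
d^3_{2,1}: k∈[0..1] ⇒ -0.806623 +0.245791 = -0.560831;  D = +0.269435-0.491870i
d^3_{3,1}: single k=0 term ⇒ +0.385611;  D = -0.374761-0.090829i
Y_3^{m'}(θ=2.9991,φ=1.4648) and Σ D·Y over m':
  (-0.0144+0.0570i)·(-0.0004+0.0011i)  (-0.2270+0.0037i)·(+0.0199+0.0043i)  (-0.1320-0.4598i)·(+0.0189-0.1779i)  (+0.4283-0.2585i)·(-0.7015+0.0000i)  (-0.0375-0.0360i)·(-0.0189-0.1779i)  (+0.2694-0.4919i)·(+0.0199-0.0043i)  (-0.3748-0.0908i)·(+0.0004+0.0011i)
Y_3^1(R⁻¹ n̂) = -0.391860+0.191102i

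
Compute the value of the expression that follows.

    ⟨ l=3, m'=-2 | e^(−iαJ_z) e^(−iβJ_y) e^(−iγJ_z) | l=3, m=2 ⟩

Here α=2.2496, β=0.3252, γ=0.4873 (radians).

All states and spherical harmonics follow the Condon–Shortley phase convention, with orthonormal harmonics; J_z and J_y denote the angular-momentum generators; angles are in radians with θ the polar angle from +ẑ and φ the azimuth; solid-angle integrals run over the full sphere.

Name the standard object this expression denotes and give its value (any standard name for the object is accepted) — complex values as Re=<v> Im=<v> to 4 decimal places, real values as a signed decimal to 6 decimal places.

This is a Wigner D-matrix element — the rotation-matrix element ⟨l m'| R(α,β,γ) |l m⟩ in the angular-momentum basis.
D^3_{-2,2}(2.2496,0.3252,0.4873) = e^{-i·-2·2.2496}·d^3_{-2,2}(0.3252)·e^{-i·2·0.4873}. Compute d first:
c=cos(0.325200/2)=0.986810, s=sin(0.325200/2)=0.161884; N=√[1·120·120·1]=120.000000
k∈{4,5} keeps every argument non-negative
  k=4: (−1)^0·120.0000/(24)·0.9868^2·0.1619^4 = +0.003344
  k=5: (−1)^1·120.0000/(120)·0.9868^0·0.1619^6 = -0.000018
d^3_{-2,2}(0.3252) = +0.003344 -0.000018 = +0.003326
Phases: e^{-i·(-2)·2.2496}=-0.211578-0.977361i, e^{-i·(2)·0.4873}=+0.561499-0.827477i ⇒ D=-0.003085-0.001243i

Wigner D-matrix element, Re=-0.0031 Im=-0.0012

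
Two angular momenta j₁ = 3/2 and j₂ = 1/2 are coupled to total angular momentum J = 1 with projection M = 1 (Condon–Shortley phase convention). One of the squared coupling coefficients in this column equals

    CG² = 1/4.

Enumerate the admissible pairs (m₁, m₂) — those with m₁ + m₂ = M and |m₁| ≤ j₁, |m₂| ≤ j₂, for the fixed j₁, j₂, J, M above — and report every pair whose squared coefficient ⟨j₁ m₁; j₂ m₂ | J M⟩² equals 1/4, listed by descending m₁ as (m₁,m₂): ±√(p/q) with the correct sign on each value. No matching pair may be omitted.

(1/2,1/2): −√(1/4)

Admissible pairs with m₁+m₂ = M = 1: (1/2,1/2), (3/2,-1/2)
  (m₁,m₂)=(3/2,-1/2): CG² = 3/4, CG = +√(3/4)
  (m₁,m₂)=(1/2,1/2): CG² = 1/4, CG = −√(1/4)   ← matches the target
Pairs with CG² = 1/4: (1/2,1/2): −√(1/4)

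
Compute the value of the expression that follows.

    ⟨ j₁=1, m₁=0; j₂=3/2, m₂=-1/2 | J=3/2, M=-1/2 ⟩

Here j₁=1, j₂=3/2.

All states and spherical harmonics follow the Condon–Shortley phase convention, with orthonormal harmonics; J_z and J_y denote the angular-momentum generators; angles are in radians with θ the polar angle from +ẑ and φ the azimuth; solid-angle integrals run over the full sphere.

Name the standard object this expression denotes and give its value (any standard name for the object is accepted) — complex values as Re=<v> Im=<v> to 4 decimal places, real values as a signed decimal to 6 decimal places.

Clebsch–Gordan coefficient, +√(1/15) ≈ +0.258199

This is a Clebsch–Gordan (vector-coupling) coefficient.
triangle: 1!·1!·2!/5! = 2/120
(j±m)!: 1!·1!·1!·2!·1!·2! = 4
prefactor² = (2J+1)·Δ·N² = 4/15
  k=0: +1/(0!·1!·1!·1!·0!·1!) = 1
  k=1: −1/(1!·0!·0!·0!·1!·2!) = -1/2
Σ = 1/2  ⇒  CG² = 4/15·(1/2)² = 1/15
CG = +√(1/15) = +0.258199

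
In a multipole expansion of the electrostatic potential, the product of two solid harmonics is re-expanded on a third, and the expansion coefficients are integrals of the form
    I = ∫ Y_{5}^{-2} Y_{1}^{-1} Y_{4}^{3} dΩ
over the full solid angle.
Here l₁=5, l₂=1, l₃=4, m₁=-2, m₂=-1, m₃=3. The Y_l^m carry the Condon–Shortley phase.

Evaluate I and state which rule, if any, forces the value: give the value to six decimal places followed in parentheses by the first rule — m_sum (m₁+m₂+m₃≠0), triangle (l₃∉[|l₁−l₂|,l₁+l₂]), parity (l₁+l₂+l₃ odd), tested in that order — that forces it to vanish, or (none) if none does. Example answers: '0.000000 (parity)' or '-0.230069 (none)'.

0.085055 (none)

Checks pass: Σm=0; 10 even; l₃=4∈[4,6].
(2·5+1)(2·1+1)(2·4+1) = 297
Δ: 2! 8! 0! / 11! → 1/495
sum: t=1:−1/576 = -1/576
3j²(5 1 4; 0 0 0) = Δ·Π!·Σ² = 5/99  (sign -1)
sum: t=0:+1/10080 = 1/10080
3j²(5 1 4; -2 -1 3) = Δ·Π!·Σ² = 1/165  (sign -1)
combine: 4πI² = 297·5/99·1/165 = 1/11
take √, sign +1: I = 0.08505478
No selection rule forces the value: the integral is nonzero (none).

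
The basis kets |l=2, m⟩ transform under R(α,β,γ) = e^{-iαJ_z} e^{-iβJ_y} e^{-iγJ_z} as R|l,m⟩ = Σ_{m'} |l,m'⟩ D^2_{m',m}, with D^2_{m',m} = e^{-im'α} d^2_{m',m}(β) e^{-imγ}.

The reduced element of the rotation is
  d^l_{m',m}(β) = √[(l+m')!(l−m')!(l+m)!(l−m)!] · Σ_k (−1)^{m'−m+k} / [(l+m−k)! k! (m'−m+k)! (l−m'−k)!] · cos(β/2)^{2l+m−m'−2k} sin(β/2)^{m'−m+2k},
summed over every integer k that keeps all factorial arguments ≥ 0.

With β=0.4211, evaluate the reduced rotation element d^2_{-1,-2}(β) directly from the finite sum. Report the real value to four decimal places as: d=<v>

d=-0.3909

d^2_{-1,-2}(β=0.4211) via the finite sum:
Half-angle: c=0.977916, s=0.208998. N=√(1·6·1·24)=12.000000
The bounds max(0,m−m')=0 and min(l+m,l−m')=0 give 1 term
  k=0: (−1)^1·12.0000/(6)·0.9779^3·0.2090^1 = -0.390910
d^2_{-1,-2}(0.4211) = -0.390910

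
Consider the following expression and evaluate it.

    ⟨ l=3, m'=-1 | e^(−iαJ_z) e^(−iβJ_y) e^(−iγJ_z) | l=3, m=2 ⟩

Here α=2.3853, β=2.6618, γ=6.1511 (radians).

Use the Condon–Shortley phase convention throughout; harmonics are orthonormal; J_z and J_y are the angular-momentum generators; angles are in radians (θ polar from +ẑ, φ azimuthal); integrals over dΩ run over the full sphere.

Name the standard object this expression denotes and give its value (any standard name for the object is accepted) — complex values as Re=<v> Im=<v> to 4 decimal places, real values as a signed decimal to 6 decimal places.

Wigner D-matrix element, Re=0.5041 Im=-0.2703

This is a Wigner D-matrix element — the rotation-matrix element ⟨l m'| R(α,β,γ) |l m⟩ in the angular-momentum basis.
First d^3_{-1,2}(β=2.6618), then the phase factors e^{-i(-1)α} and e^{-i(2)γ}:
Half-angle: c=0.237602, s=0.971363. N=√(2·24·120·1)=75.894664
k∈{3,4} keeps every argument non-negative
  k=3: (−1)^0·75.8947/(12)·0.2376^3·0.9714^3 = +0.077754
  k=4: (−1)^1·75.8947/(24)·0.2376^1·0.9714^5 = -0.649766
d^3_{-1,2}(2.6618) = +0.077754 -0.649766 = -0.572012
Attach z-rotation phases: D = e^{-i(-1)(2.3853)}·(-0.572012)·e^{-i(2)(6.1511)} = +0.504132-0.270274i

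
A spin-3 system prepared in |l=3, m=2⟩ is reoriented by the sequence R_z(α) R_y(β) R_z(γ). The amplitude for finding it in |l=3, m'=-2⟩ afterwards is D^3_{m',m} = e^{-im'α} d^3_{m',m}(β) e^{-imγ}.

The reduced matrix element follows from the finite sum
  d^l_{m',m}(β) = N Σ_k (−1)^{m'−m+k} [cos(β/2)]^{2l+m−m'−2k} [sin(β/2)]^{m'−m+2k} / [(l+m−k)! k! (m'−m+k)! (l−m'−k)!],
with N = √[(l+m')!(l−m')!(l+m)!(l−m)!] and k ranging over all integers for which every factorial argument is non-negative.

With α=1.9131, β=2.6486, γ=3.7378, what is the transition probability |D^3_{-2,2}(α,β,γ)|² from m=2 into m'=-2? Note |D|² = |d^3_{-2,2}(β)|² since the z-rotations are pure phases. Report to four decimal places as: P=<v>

D^3_{-2,2}(1.9131,2.6486,3.7378) = e^{-i·-2·1.9131}·d^3_{-2,2}(2.6486)·e^{-i·2·3.7378}. Compute d first:
c=cos(2.648600/2)=0.244008, s=sin(2.648600/2)=0.969773; N=√[1·120·120·1]=120.000000
The bounds max(0,m−m')=4 and min(l+m,l−m')=5 give 2 terms
  k=4: (−1)^0·120.0000/(24)·0.2440^2·0.9698^4 = +0.263304
  k=5: (−1)^1·120.0000/(120)·0.2440^0·0.9698^6 = -0.831805
d^3_{-2,2}(2.6486) = +0.263304 -0.831805 = -0.568500
|D^3_{-2,2}|² = |d^3_{-2,2}(β)|² = (-0.568500)² = 0.323193 (the z-rotation phases have unit modulus)

P=0.3232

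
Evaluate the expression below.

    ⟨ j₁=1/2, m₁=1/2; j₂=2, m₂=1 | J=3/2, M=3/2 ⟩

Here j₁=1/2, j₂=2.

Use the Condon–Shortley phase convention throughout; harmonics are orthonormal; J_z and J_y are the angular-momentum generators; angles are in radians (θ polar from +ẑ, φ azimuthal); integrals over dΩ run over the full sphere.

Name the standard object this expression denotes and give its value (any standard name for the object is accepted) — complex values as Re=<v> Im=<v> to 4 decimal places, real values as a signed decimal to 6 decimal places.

Clebsch–Gordan coefficient, +√(1/5) ≈ +0.447214

This is a Clebsch–Gordan (vector-coupling) coefficient.
triangle: 1!·0!·3!/5! = 6/120
(j±m)!: 1!·0!·3!·1!·3!·0! = 36
prefactor² = (2J+1)·Δ·N² = 36/5
  k=0: +1/(0!·1!·0!·3!·0!·0!) = 1/6
Σ = 1/6  ⇒  CG² = 36/5·(1/6)² = 1/5
CG = +√(1/5) = +0.447214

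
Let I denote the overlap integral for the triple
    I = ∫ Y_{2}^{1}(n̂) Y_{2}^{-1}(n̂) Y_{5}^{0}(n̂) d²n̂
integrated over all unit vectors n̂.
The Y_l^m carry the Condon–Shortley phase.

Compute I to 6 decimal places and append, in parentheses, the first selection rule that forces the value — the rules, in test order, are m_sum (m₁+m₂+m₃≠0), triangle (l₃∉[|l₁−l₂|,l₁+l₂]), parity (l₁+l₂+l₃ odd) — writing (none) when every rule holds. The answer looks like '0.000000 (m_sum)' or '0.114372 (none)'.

triangle: need 0≤l₃≤4, have 5; I=0

0.000000 (triangle)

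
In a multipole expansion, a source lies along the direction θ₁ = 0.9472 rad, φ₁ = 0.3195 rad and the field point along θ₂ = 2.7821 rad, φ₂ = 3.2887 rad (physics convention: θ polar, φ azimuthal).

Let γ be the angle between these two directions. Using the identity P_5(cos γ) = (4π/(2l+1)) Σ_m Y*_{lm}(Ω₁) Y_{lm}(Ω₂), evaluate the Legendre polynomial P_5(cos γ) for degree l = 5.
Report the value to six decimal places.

0.349801

Addition theorem: P_5(cos γ) = (4π/11) Σ_m Y*_{lm}(Ω₁) Y_{lm}(Ω₂), m = −5…5:
  m=-5: (-0.004369+0.163564i) × (-0.001854+0.001678i) = -0.000266-0.000311i  (running Σ = -0.000266-0.000311i)
  m=-4: (+0.107430+0.356366i) × (-0.017505+0.011681i) = -0.006043-0.004983i  (running Σ = -0.006310-0.005294i)
  m=-3: (+0.220079+0.313350i) × (-0.093783+0.044303i) = -0.034522-0.019637i  (running Σ = -0.040832-0.024931i)
  m=-2: (+0.012052+0.008955i) × (-0.306043+0.092734i) = -0.004519-0.001623i  (running Σ = -0.045350-0.026554i)
  m=-1: (-0.328817-0.108784i) × (-0.541273+0.080205i) = +0.186705+0.032509i  (running Σ = +0.141354+0.005956i)
  m=0: (-0.105480-0.000000i) × (-0.222700+0.000000i) = +0.023490+0.000000i  (running Σ = +0.164845+0.005956i)
  m=1: (+0.328817-0.108784i) × (+0.541273+0.080205i) = +0.186705-0.032509i  (running Σ = +0.351549-0.026554i)
  m=2: (+0.012052-0.008955i) × (-0.306043-0.092734i) = -0.004519+0.001623i  (running Σ = +0.347031-0.024931i)
  m=3: (-0.220079+0.313350i) × (+0.093783+0.044303i) = -0.034522+0.019637i  (running Σ = +0.312509-0.005294i)
  m=4: (+0.107430-0.356366i) × (-0.017505-0.011681i) = -0.006043+0.004983i  (running Σ = +0.306465-0.000311i)
  m=5: (+0.004369+0.163564i) × (+0.001854+0.001678i) = -0.000266+0.000311i  (running Σ = +0.306199+0.000000i)
Σ over m = +0.306199+0.000000i; ×(4π/11) → +0.349801+0.000000i. Real part: 0.349801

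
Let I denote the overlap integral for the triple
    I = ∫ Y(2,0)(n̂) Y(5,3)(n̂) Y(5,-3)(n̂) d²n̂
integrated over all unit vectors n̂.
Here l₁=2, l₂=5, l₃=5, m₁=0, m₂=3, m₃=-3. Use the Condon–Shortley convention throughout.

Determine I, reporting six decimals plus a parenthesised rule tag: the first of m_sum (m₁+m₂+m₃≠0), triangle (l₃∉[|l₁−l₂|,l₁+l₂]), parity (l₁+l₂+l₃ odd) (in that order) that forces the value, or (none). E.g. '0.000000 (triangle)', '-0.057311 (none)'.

Rules hold: Σm=0, L=12 even, 3≤5≤7.
N = 5·11·11 = 605
Δ = 2!·2!·8!/13! = 1/38610
Racah Σ t=0..2: t=0:+1/2880 t=1:−1/576 t=2:+1/2880 = -1/960
⇒ 3j(2 5 5; 0 0 0)² = 10/429, sgn +1
Racah Σ t=0..2: t=0:+1/161280 t=1:−1/5040 t=2:+1/5760 = -1/53760
⇒ 3j(2 5 5; 0 3 -3)² = 1/4290, sgn -1
4πI² = N·(3j₀)²·(3jₘ)² = 5/1521
I = -1·√(0.00328731/4π) = -0.01617393
No selection rule forces the value: the integral is nonzero (none).

-0.016174 (none)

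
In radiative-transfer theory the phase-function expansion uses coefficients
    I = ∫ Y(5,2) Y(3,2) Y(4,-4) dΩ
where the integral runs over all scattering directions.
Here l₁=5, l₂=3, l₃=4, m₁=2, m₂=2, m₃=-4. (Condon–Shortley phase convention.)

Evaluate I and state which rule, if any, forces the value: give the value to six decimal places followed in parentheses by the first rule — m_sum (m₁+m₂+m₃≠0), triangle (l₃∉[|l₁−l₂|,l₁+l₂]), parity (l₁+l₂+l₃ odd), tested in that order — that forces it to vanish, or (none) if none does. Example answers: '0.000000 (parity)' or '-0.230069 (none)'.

-0.109480 (none)

m-sum 0 ✓  L=12 even ✓  2≤4≤8 ✓
Π(2lᵢ+1) = 11×7×9 = 693
triangle coeff Δ(5,3,4) = 1/180180
Σ_t [1,3]: t=1:−1/576 t=2:+1/144 t=3:−1/576 = 1/288
(3j)²=20/1001 [(5 3 4; 0 0 0)], sign=+1
Σ_t [3,3]: t=3:−1/8640 = -1/8640
(3j)²=14/1287 [(5 3 4; 2 2 -4)], sign=-1
⇒ 4πI² = 280/1859
I = (-1)√(280/1859/(4π)) = -0.10947990
No selection rule forces the value: the integral is nonzero (none).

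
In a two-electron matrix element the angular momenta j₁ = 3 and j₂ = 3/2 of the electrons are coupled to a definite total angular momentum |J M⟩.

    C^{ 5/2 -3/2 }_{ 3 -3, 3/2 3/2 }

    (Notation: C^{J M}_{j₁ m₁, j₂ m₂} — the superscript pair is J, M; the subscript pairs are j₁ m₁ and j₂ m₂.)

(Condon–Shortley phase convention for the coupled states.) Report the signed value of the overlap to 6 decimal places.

j₁+j₂−J=2  J+j₁−j₂=4  J−j₁+j₂=1  j₁+j₂+J+1=8
(j₁±m₁, j₂±m₂, J±M) = (0,6,3,0,1,4)
P² = 5184/7
sum k=2..2:
  [2] +1/48 = 1/48
S = 1/48
C² = P²·S² = 9/28 ; C = +0.566947

+√(9/28) ≈ +0.566947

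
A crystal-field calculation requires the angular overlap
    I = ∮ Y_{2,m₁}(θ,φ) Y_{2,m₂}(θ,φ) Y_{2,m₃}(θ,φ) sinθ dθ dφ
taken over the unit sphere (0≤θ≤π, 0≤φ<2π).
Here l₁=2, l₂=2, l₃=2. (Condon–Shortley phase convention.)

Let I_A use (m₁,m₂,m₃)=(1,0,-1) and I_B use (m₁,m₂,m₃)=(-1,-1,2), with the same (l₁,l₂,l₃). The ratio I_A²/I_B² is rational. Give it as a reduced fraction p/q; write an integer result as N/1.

1/6

Same 2,2,2: normalisation and zero-m 3j drop out of the ratio.
A: Δ: 2! 2! 2! / 7! → 1/630; sum: t=0:+1/4 t=1:−1/2 = -1/4; 3j²(2 2 2; 1 0 -1) = Δ·Π!·Σ² = 1/70  (sign +1)
B: Δ: 2! 2! 2! / 7! → 1/630; sum: t=1:−1/4 = -1/4; 3j²(2 2 2; -1 -1 2) = Δ·Π!·Σ² = 3/35  (sign -1)
I_A²/I_B² = (1/70)/(3/35) = 1/6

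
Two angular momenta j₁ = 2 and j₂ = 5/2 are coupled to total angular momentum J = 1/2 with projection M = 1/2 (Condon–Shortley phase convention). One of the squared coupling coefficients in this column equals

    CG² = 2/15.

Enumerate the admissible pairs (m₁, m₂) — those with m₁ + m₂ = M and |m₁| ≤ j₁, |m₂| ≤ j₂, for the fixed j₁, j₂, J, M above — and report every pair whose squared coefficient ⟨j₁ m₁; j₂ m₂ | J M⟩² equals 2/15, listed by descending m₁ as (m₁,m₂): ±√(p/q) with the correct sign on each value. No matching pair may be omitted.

(1,-1/2): −√(2/15)

Admissible pairs with m₁+m₂ = M = 1/2: (-2,5/2), (-1,3/2), (0,1/2), (1,-1/2), (2,-3/2)
  (m₁,m₂)=(2,-3/2): CG² = 1/15, CG = +√(1/15)
  (m₁,m₂)=(1,-1/2): CG² = 2/15, CG = −√(2/15)   ← matches the target
  (m₁,m₂)=(0,1/2): CG² = 1/5, CG = +√(1/5)
  (m₁,m₂)=(-1,3/2): CG² = 4/15, CG = −√(4/15)
  (m₁,m₂)=(-2,5/2): CG² = 1/3, CG = +√(1/3)
Pairs with CG² = 2/15: (1,-1/2): −√(2/15)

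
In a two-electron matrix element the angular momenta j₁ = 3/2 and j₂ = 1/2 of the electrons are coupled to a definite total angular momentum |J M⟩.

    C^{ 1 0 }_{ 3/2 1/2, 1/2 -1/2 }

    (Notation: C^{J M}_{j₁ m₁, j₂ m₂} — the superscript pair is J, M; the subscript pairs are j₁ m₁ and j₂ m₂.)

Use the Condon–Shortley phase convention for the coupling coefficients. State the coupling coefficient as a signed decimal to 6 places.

√[3·1!2!0!/4! · 2!1!0!1!1!1!] = √(1/2)
  +(−1)^0/∏(0,1,1,0,1,0)! = 1  (running 1)
⟨..|..⟩ = √(1/2)·(1) = +0.707107

+√(1/2) = +0.707107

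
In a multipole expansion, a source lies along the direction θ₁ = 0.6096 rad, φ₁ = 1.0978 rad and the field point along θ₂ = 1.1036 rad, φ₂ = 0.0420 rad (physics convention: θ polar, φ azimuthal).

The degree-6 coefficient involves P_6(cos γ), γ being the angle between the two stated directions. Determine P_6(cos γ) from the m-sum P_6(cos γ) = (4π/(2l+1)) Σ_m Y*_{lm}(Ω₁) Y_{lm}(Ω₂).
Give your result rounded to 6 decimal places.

0.118293

Addition theorem: P_6(cos γ) = (4π/13) Σ_m Y*_{lm}(Ω₁) Y_{lm}(Ω₂), m = −6…6:
  [-6]  conj(Y_{6,-6})(Ω₁) = 0.01624 + 0.00509j ; Y_{6,-6}(Ω₂) = 0.23698 - 0.06102j ; Δ = 0.00416 + 0.00021j
  [-5]  conj(Y_{6,-5})(Ω₁) = 0.05916 - 0.06021j ; Y_{6,-5}(Ω₂) = 0.41822 - 0.08914j ; Δ = 0.01937 - 0.03045j
  [-4]  conj(Y_{6,-4})(Ω₁) = -0.07739 - 0.23260j ; Y_{6,-4}(Ω₂) = 0.27523 - 0.04668j ; Δ = -0.03216 - 0.06041j
  [-3]  conj(Y_{6,-3})(Ω₁) = -0.43537 - 0.06661j ; Y_{6,-3}(Ω₂) = -0.15923 + 0.02017j ; Δ = 0.07067 + 0.00182j
  [-2]  conj(Y_{6,-2})(Ω₁) = -0.23803 + 0.33005j ; Y_{6,-2}(Ω₂) = -0.33462 + 0.02817j ; Δ = 0.07035 - 0.11715j
  [-1]  conj(Y_{6,-1})(Ω₁) = -0.02245 - 0.04388j ; Y_{6,-1}(Ω₂) = 0.04509 - 0.00190j ; Δ = -0.00110 - 0.00194j
  [+0]  conj(Y_{6,0})(Ω₁) = -0.41890 + 0.00000j ; Y_{6,0}(Ω₂) = 0.33474 + 0.00000j ; Δ = -0.14022 + 0.00000j
  [+1]  conj(Y_{6,1})(Ω₁) = 0.02245 - 0.04388j ; Y_{6,1}(Ω₂) = -0.04509 - 0.00190j ; Δ = -0.00110 + 0.00194j
  [+2]  conj(Y_{6,2})(Ω₁) = -0.23803 - 0.33005j ; Y_{6,2}(Ω₂) = -0.33462 - 0.02817j ; Δ = 0.07035 + 0.11715j
  [+3]  conj(Y_{6,3})(Ω₁) = 0.43537 - 0.06661j ; Y_{6,3}(Ω₂) = 0.15923 + 0.02017j ; Δ = 0.07067 - 0.00182j
  [+4]  conj(Y_{6,4})(Ω₁) = -0.07739 + 0.23260j ; Y_{6,4}(Ω₂) = 0.27523 + 0.04668j ; Δ = -0.03216 + 0.06041j
  [+5]  conj(Y_{6,5})(Ω₁) = -0.05916 - 0.06021j ; Y_{6,5}(Ω₂) = -0.41822 - 0.08914j ; Δ = 0.01937 + 0.03045j
  [+6]  conj(Y_{6,6})(Ω₁) = 0.01624 - 0.00509j ; Y_{6,6}(Ω₂) = 0.23698 + 0.06102j ; Δ = 0.00416 - 0.00021j
Σ over m = 0.12238 - 0.00000j; ×(4π/13) → 0.11829 - 0.00000j. Real part: 0.118293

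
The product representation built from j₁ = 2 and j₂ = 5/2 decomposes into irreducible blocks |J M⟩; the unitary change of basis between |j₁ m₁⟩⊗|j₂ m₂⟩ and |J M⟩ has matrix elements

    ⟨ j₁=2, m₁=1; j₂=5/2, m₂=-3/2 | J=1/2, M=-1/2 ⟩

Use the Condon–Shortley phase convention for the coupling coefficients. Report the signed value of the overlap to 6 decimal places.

√[2·4!0!1!/6! · 3!1!1!4!0!1!] = √(48/5)
  +(−1)^1/∏(1,3,0,0,0,1)! = -1/6  (running -1/6)
⟨..|..⟩ = √(48/5)·(-1/6) = -0.516398

-0.516398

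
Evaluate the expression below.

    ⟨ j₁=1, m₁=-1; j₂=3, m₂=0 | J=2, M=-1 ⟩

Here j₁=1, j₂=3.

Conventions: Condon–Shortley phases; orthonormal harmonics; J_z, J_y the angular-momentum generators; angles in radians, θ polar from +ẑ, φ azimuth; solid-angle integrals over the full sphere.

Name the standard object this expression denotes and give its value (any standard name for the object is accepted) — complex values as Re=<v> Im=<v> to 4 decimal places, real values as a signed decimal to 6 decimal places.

Clebsch–Gordan coefficient, +√(1/7) ≈ +0.377964

This is a Clebsch–Gordan (vector-coupling) coefficient.
triangle: 2!×0!×4!/7! = 48/5040
(j±m)!: 0!×2!×3!×3!×1!×3! = 432
prefactor² = (2J+1)×Δ×N² = 144/7
  k=2: +1/(2!×0!×0!×1!×0!×3!) = 1/12
Σ = 1/12  ⇒  CG² = 144/7×(1/12)² = 1/7
CG = +√(1/7) = +0.377964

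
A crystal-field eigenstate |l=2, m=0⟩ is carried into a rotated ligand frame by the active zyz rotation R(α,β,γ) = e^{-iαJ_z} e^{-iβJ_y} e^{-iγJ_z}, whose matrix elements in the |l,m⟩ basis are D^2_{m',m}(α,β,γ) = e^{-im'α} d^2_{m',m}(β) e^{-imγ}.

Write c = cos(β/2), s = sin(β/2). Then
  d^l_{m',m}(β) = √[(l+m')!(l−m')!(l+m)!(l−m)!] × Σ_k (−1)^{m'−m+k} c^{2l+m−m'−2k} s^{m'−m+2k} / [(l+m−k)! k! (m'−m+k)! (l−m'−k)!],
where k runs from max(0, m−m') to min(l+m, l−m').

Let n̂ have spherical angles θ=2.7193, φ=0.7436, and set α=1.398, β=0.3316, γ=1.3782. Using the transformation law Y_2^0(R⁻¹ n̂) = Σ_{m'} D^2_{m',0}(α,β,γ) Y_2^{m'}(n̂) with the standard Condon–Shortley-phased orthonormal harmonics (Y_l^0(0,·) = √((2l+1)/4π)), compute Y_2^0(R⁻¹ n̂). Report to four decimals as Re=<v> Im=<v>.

Need the full column D^2_{m',0} for m'=−2..2 at α=1.3980, β=0.3316, γ=1.3782.
cos(β/2)=0.986287, sin(β/2)=0.165041
d^2_{-2,0}: single k=2 term ⇒ +0.064903;  D = -0.061066+0.021986i
d^2_{-1,0}: k∈[1..2] ⇒ +0.387863 -0.010861 = +0.377002;  D = +0.064821+0.371388i
d^2_{0,0}: k∈[0..2] ⇒ +0.946265 -0.105987 +0.000742 = +0.841020;  D = +0.841020+0.000000i
d^2_{1,0}: k∈[0..1] ⇒ -0.387863 +0.010861 = -0.377002;  D = -0.064821+0.371388i
d^2_{2,0}: single k=0 term ⇒ +0.064903;  D = -0.061066-0.021986i
Y_2^{m'}(θ=2.7193,φ=0.7436) and Σ D·Y over m':
  (-0.0611+0.0220i)·(+0.0054-0.0647i)  (+0.0648+0.3714i)·(-0.2126+0.1955i)  (+0.8410+0.0000i)·(+0.4718+0.0000i)  (-0.0648+0.3714i)·(+0.2126+0.1955i)  (-0.0611-0.0220i)·(+0.0054+0.0647i)
Y_2^0(R⁻¹ n̂) = +0.226233-0.000000i

Re=0.2262 Im=0.0000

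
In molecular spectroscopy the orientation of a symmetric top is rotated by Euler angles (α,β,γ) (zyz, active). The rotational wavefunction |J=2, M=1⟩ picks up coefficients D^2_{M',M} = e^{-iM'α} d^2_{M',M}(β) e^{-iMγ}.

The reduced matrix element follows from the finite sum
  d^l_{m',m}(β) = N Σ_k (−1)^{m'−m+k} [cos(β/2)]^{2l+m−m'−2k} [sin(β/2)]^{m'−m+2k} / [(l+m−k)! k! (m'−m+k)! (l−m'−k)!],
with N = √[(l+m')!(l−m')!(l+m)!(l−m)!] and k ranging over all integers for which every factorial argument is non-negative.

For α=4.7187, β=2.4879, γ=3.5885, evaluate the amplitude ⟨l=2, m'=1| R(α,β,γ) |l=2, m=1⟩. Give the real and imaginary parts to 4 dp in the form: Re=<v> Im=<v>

First d^2_{1,1}(β=2.4879), then the phase factors e^{-i(1)α} and e^{-i(1)γ}:
c=cos(2.487900/2)=0.321058, s=sin(2.487900/2)=0.947060; N=√[6·1·6·1]=6.000000
k∈{0,1} keeps every argument non-negative
  k=0: (−1)^0·6.0000/(6)·0.3211^4·0.9471^0 = +0.010625
  k=1: (−1)^1·6.0000/(2)·0.3211^2·0.9471^2 = -0.277359
d^2_{1,1}(2.4879) = +0.010625 -0.277359 = -0.266734
Attach z-rotation phases: D = e^{-i(1)(4.7187)}·(-0.266734)·e^{-i(1)(3.5885)} = +0.116793+0.239805i

Re=0.1168 Im=0.2398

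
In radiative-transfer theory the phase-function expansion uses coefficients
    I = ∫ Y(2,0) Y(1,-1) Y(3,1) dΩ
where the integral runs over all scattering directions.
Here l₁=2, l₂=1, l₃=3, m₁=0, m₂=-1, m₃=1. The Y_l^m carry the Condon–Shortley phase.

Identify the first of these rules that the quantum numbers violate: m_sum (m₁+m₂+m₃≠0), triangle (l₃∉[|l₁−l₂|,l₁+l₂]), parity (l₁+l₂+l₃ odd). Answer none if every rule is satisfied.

none

Σmᵢ = 0  ✓
l₃∈[|l₁−l₂|,l₁+l₂]=[1,3], have l₃=3  ✓
Σlᵢ = 6 ⇒ even  ✓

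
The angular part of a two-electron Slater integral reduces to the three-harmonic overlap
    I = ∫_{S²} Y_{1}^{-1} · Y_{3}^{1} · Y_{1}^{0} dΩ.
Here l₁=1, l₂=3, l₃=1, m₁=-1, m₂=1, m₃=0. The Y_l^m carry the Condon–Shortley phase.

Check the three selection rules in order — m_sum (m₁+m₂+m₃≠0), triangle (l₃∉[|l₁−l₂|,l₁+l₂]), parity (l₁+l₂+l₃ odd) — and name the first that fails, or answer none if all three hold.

m₁+m₂+m₃ = -1 + 1 + 0 = 0  ✓
triangle: need |l₁−l₂| ≤ l₃ ≤ l₁+l₂ = [2,4]; l₃=1 is outside  ✗
parity: l₁+l₂+l₃ = 5 is odd

triangle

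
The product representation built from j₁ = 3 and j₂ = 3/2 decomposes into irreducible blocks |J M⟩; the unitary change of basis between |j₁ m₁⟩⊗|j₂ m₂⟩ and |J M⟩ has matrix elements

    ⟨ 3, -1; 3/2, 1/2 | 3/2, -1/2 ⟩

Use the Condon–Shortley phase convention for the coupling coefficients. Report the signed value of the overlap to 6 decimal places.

j₁+j₂−J=3  J+j₁−j₂=3  J−j₁+j₂=0  j₁+j₂+J+1=7
(j₁±m₁, j₂±m₂, J±M) = (2,4,2,1,1,2)
P² = 192/35
sum k=2..2:
  [2] +1/4 = 1/4
S = 1/4
C² = P²·S² = 12/35 ; C = +0.585540

+0.585540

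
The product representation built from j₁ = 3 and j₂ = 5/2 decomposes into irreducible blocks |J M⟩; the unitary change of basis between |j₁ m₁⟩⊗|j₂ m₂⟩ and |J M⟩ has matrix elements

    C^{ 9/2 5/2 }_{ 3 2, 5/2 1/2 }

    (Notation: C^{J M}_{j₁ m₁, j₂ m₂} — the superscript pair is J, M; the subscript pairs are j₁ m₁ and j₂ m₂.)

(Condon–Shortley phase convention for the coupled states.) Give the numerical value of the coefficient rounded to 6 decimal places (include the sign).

+√(49/198) = +0.497468

triangle: 1!*5!*4!/11! = 2880/39916800
(j±m)!: 5!*1!*3!*2!*7!*2! = 14515200
prefactor² = (2J+1)*Δ*N² = 115200/11
  k=0: +1/(0!*1!*1!*3!*4!*1!) = 1/144
  k=1: −1/(1!*0!*0!*2!*5!*2!) = -1/480
Σ = 7/1440  ⇒  CG² = 115200/11*(7/1440)² = 49/198
CG = +√(49/198) = +0.497468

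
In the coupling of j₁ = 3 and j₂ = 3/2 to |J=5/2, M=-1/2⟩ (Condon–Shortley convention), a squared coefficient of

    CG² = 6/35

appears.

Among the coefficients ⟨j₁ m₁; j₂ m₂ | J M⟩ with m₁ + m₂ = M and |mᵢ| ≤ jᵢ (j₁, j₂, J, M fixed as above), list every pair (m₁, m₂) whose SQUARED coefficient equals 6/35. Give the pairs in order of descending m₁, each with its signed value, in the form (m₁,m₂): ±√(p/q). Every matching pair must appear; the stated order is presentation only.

(0,-1/2): −√(6/35)

Admissible pairs with m₁+m₂ = M = -1/2: (-2,3/2), (-1,1/2), (0,-1/2), (1,-3/2)
  (m₁,m₂)=(1,-3/2): CG² = 27/70, CG = +√(27/70)
  (m₁,m₂)=(0,-1/2): CG² = 6/35, CG = −√(6/35)   ← matches the target
  (m₁,m₂)=(-1,1/2): CG² = 1/70, CG = −√(1/70)
  (m₁,m₂)=(-2,3/2): CG² = 3/7, CG = +√(3/7)
Pairs with CG² = 6/35: (0,-1/2): −√(6/35)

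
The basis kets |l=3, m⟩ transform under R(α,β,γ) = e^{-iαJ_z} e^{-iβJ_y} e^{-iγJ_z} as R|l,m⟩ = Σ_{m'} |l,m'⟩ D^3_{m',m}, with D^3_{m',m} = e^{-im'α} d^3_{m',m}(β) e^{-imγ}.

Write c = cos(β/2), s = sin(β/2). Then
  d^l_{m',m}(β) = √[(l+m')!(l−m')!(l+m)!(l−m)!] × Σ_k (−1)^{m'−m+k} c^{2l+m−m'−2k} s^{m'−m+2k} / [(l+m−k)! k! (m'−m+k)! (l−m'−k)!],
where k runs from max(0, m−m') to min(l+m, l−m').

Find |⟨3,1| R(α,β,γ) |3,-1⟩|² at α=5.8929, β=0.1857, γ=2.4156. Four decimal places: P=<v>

Split into d^3_{1,-1}(β=0.1857) × two z-phases.
With c≡cos(β/2)=0.995693 and s≡sin(β/2)=0.092717, N=[24·2·2·24]^{1/2}=48.000000
k∈{0,1,2} keeps every argument non-negative
  k=0: (−1)^2·48.0000/(8)·0.9957^4·0.0927^2 = +0.050695
  k=1: (−1)^3·48.0000/(6)·0.9957^2·0.0927^4 = -0.000586
  k=2: (−1)^4·48.0000/(48)·0.9957^0·0.0927^6 = +0.000001
d^3_{1,-1}(0.1857) = +0.050695 -0.000586 +0.000001 = +0.050110
|D^3_{1,-1}|² = |d^3_{1,-1}(β)|² = (+0.050110)² = 0.002511 (the z-rotation phases have unit modulus)

P=0.0025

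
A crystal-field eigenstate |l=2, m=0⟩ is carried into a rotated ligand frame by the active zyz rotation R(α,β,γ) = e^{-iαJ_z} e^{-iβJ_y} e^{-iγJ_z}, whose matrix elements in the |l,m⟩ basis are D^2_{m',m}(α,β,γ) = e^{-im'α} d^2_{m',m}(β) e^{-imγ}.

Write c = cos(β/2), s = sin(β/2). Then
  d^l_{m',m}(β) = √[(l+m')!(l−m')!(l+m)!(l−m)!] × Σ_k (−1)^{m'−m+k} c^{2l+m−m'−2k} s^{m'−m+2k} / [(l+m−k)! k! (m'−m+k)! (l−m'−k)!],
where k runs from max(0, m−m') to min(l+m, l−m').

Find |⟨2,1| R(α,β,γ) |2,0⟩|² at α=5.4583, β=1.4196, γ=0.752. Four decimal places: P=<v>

P=0.0333

First d^2_{1,0}(β=1.4196), then the phase factors e^{-i(1)α} and e^{-i(0)γ}:
With c≡cos(β/2)=0.758492 and s≡sin(β/2)=0.651682, N=[6·1·2·2]^{1/2}=4.898979
Admissible k: 0..1 (factorial args all ≥0)
  k=0: (−1)^1·4.8990/(2)·0.7585^3·0.6517^1 = -0.696570
  k=1: (−1)^2·4.8990/(2)·0.7585^1·0.6517^3 = +0.514202
d^2_{1,0}(1.4196) = -0.696570 +0.514202 = -0.182368
|D^2_{1,0}|² = |d^2_{1,0}(β)|² = (-0.182368)² = 0.033258 (the z-rotation phases have unit modulus)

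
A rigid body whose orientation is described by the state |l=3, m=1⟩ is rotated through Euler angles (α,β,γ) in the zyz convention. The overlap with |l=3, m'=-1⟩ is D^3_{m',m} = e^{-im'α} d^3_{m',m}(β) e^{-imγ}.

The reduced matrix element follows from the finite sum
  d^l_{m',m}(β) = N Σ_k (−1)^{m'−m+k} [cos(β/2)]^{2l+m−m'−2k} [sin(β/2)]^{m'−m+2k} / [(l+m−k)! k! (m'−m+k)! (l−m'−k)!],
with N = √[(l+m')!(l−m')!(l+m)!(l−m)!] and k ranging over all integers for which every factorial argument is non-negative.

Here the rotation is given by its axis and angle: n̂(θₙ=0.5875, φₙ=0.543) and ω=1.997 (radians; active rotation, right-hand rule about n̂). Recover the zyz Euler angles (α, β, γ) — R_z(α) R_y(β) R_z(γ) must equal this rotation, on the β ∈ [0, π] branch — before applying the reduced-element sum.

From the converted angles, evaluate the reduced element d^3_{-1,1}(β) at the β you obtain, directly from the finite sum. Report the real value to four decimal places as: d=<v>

d=0.5134

Axis–angle → zyz. n̂ = (sinθₙcosφₙ, sinθₙsinφₙ, cosθₙ) = (+0.474555, +0.286401, +0.832329), ω = 1.9970.
R = I cosω + sinω [n̂]ₓ + (1−cosω) n̂n̂ᵀ gives
  R = [-0.095112, -0.565768, +0.819061; +0.949972, -0.297481, -0.095172; +0.297500, +0.769033, +0.565758]
β = atan2(√(R₁₃²+R₂₃²), R₃₃) = 0.969444; α = atan2(R₂₃, R₁₃) mod 2π = 6.167507; γ = atan2(R₃₂, −R₃₁) mod 2π = 1.939915
d^3_{-1,1}(β=0.9694) via the finite sum:
With c≡cos(β/2)=0.884805 and s≡sin(β/2)=0.465962, N=[2·24·24·2]^{1/2}=48.000000
k: max(0,(1)−(-1))=2 … min(3+(1),3−(-1))=4
  k=2: (−1)^0·48.0000/(8)·0.8848^4·0.4660^2 = +0.798440
  k=3: (−1)^1·48.0000/(6)·0.8848^2·0.4660^4 = -0.295249
  k=4: (−1)^2·48.0000/(48)·0.8848^0·0.4660^6 = +0.010235
d^3_{-1,1}(0.9694) = +0.798440 -0.295249 +0.010235 = +0.513427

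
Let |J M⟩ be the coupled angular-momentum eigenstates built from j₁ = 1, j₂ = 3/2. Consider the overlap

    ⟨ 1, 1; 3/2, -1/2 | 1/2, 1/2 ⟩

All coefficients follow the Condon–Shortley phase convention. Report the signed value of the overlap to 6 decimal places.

j₁+j₂−J=2  J+j₁−j₂=0  J−j₁+j₂=1  j₁+j₂+J+1=4
(j₁±m₁, j₂±m₂, J±M) = (2,0,1,2,1,0)
P² = 2/3
sum k=0..0:
  [0] +1/2 = 1/2
S = 1/2
C² = P²·S² = 1/6 ; C = +0.408248

+0.408248  (= +√(1/6))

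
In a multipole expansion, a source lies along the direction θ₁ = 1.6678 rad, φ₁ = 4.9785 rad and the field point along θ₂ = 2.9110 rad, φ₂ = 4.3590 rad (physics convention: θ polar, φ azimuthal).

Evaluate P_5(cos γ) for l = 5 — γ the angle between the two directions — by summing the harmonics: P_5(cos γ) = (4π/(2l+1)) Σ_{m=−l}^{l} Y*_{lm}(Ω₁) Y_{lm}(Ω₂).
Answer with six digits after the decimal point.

0.346442

Summing Y*_{l m}(θ₁,φ₁)·Y_{l m}(θ₂,φ₂) over m ∈ [−5, 5]; prefactor 4π/(2·5+1) = 1.142397:
  m=-5: Y*=0.44031 - 0.10786j  Y=-0.00028 - 0.00006j  product -0.00013 + 0.00001j
  m=-4: Y*=-0.06765 - 0.12199j  Y=-0.00061 - 0.00385j  product -0.00043 + 0.00034j
  m=-3: Y*=0.22366 - 0.21795j  Y=0.02713 - 0.01520j  product 0.00276 - 0.00931j
  m=-2: Y*=-0.13617 - 0.08019j  Y=0.12081 + 0.10317j  product -0.00818 - 0.02374j
  m=-1: Y*=0.07298 - 0.26773j  Y=-0.16707 + 0.45291j  product 0.10907 + 0.07778j
  m=+0: Y*=-0.16253 + 0.00000j  Y=-0.59735 + 0.00000j  product 0.09709 + 0.00000j
  m=+1: Y*=-0.07298 - 0.26773j  Y=0.16707 + 0.45291j  product 0.10907 - 0.07778j
  m=+2: Y*=-0.13617 + 0.08019j  Y=0.12081 - 0.10317j  product -0.00818 + 0.02374j
  m=+3: Y*=-0.22366 - 0.21795j  Y=-0.02713 - 0.01520j  product 0.00276 + 0.00931j
  m=+4: Y*=-0.06765 + 0.12199j  Y=-0.00061 + 0.00385j  product -0.00043 - 0.00034j
  m=+5: Y*=-0.44031 - 0.10786j  Y=0.00028 - 0.00006j  product -0.00013 - 0.00001j
Accumulated sum 0.30326 - 0.00000j; after 4π/(2l+1) scaling, 0.34644 - 0.00000j ⇒ P_5 = 0.346442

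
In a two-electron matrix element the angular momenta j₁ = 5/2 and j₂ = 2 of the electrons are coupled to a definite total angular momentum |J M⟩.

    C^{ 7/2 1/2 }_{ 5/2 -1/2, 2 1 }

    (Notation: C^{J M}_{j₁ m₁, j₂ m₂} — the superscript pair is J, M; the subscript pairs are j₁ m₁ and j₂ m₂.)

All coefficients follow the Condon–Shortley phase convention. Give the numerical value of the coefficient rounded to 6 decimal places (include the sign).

−√(14/45) ≈ -0.557773

√[8·1!4!3!/9! · 2!3!3!1!4!3!] = √(1152/35)
  +(−1)^0/∏(0,1,3,3,1,0)! = 1/36  (running 1/36)
  +(−1)^1/∏(1,0,2,2,2,1)! = -1/8  (running -7/72)
⟨..|..⟩ = √(1152/35)·(-7/72) = -0.557773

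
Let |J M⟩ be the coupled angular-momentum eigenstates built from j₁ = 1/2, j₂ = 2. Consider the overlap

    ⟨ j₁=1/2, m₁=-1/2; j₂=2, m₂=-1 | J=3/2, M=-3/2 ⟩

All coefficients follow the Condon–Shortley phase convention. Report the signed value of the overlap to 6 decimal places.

−√(1/5) ≈ -0.447214

triangle: 1!×0!×3!/5! = 6/120
(j±m)!: 0!×1!×1!×3!×0!×3! = 36
prefactor² = (2J+1)×Δ×N² = 36/5
  k=1: −1/(1!×0!×0!×0!×0!×3!) = -1/6
Σ = -1/6  ⇒  CG² = 36/5×(-1/6)² = 1/5
CG = −√(1/5) = -0.447214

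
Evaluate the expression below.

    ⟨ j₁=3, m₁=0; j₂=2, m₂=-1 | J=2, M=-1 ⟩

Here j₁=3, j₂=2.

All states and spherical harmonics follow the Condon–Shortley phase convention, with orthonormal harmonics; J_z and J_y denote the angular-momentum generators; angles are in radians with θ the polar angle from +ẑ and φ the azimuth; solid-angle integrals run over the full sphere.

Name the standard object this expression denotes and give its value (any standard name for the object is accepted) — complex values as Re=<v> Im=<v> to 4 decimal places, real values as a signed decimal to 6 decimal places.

This is a Clebsch–Gordan (vector-coupling) coefficient.
triangle: 3!·3!·1!/8! = 36/40320
(j±m)!: 3!·3!·1!·3!·1!·3! = 1296
prefactor² = (2J+1)·Δ·N² = 81/14
  k=0: +1/(0!·3!·3!·1!·0!·0!) = 1/36
  k=1: −1/(1!·2!·2!·0!·1!·1!) = -1/4
Σ = -2/9  ⇒  CG² = 81/14·(-2/9)² = 2/7
CG = −√(2/7) = -0.534522

Clebsch–Gordan coefficient, −√(2/7) ≈ -0.534522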